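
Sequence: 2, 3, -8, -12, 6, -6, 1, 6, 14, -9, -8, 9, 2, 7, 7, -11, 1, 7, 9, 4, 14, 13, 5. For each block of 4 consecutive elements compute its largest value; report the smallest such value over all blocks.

3

Window maxs for each of the 20 positions:
2 3 -8 -12 → max 3
3 -8 -12 6 → max 6
-8 -12 6 -6 → max 6
-12 6 -6 1 → max 6
6 -6 1 6 → max 6
-6 1 6 14 → max 14
1 6 14 -9 → max 14
6 14 -9 -8 → max 14
14 -9 -8 9 → max 14
-9 -8 9 2 → max 9
-8 9 2 7 → max 9
9 2 7 7 → max 9
2 7 7 -11 → max 7
7 7 -11 1 → max 7
7 -11 1 7 → max 7
-11 1 7 9 → max 9
1 7 9 4 → max 9
7 9 4 14 → max 14
9 4 14 13 → max 14
4 14 13 5 → max 14
Smallest of these is 3.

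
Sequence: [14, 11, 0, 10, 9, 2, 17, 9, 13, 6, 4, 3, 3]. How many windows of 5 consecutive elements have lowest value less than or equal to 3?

[14, 11, 0, 10, 9] → min 0  ≤ 3 ✓
[11, 0, 10, 9, 2] → min 0  ≤ 3 ✓
[0, 10, 9, 2, 17] → min 0  ≤ 3 ✓
[10, 9, 2, 17, 9] → min 2  ≤ 3 ✓
[9, 2, 17, 9, 13] → min 2  ≤ 3 ✓
[2, 17, 9, 13, 6] → min 2  ≤ 3 ✓
[17, 9, 13, 6, 4] → min 4
[9, 13, 6, 4, 3] → min 3  ≤ 3 ✓
[13, 6, 4, 3, 3] → min 3  ≤ 3 ✓
8 windows satisfy the condition.

8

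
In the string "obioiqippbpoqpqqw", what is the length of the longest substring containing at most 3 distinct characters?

6

Extend right; when distinct count exceeds 3, shrink from the left:
[o] 1 distinct, len 1
[o, b] 2 distinct, len 2
[o, b, i] 3 distinct, len 3
[o, b, i, o] 3 distinct, len 4
[o, b, i, o, i] 3 distinct, len 5
[i, o, i, q] 3 distinct, len 4
[i, o, i, q, i] 3 distinct, len 5
[i, q, i, p] 3 distinct, len 4
[i, q, i, p, p] 3 distinct, len 5
[i, p, p, b] 3 distinct, len 4
[i, p, p, b, p] 3 distinct, len 5
[p, p, b, p, o] 3 distinct, len 5
[p, o, q] 3 distinct, len 3
[p, o, q, p] 3 distinct, len 4
[p, o, q, p, q] 3 distinct, len 5
[p, o, q, p, q, q] 3 distinct, len 6
[q, p, q, q, w] 3 distinct, len 5
Longest length with ≤3 distinct: 6.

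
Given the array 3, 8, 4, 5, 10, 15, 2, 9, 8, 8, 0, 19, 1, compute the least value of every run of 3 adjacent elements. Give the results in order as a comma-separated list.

3, 4, 4, 5, 2, 2, 2, 8, 0, 0, 0

[3, 8, 4] → min 3
[8, 4, 5] → min 4
[4, 5, 10] → min 4
[5, 10, 15] → min 5
[10, 15, 2] → min 2
[15, 2, 9] → min 2
[2, 9, 8] → min 2
[9, 8, 8] → min 8
[8, 8, 0] → min 0
[8, 0, 19] → min 0
[0, 19, 1] → min 0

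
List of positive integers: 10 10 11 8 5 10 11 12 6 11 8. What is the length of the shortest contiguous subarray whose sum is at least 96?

11

Extend right; whenever the sum reaches 96, record the length and shrink from the left:
add 10: running sum 10 < 96
add 10: running sum 20 < 96
add 11: running sum 31 < 96
add 8: running sum 39 < 96
add 5: running sum 44 < 96
add 10: running sum 54 < 96
add 11: running sum 65 < 96
add 12: running sum 77 < 96
add 6: running sum 83 < 96
add 11: running sum 94 < 96
add 8: shortest ending here [10, 10, 11, 8, 5, 10, 11, 12, 6, 11, 8] sum 102, len 11
Shortest qualifying length: 11.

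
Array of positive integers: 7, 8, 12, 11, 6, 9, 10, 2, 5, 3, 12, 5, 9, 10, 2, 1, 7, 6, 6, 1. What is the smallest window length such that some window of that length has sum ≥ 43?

add 7: running sum 7 < 43
add 8: running sum 15 < 43
add 12: running sum 27 < 43
add 11: running sum 38 < 43
add 6: shortest ending here [7, 8, 12, 11, 6] sum 44, len 5
add 9: shortest ending here [8, 12, 11, 6, 9] sum 46, len 5
add 10: shortest ending here [12, 11, 6, 9, 10] sum 48, len 5
add 2: shortest ending here [12, 11, 6, 9, 10, 2] sum 50, len 6
add 5: shortest ending here [11, 6, 9, 10, 2, 5] sum 43, len 6
add 3: shortest ending here [11, 6, 9, 10, 2, 5, 3] sum 46, len 7
add 12: shortest ending here [6, 9, 10, 2, 5, 3, 12] sum 47, len 7
add 5: shortest ending here [9, 10, 2, 5, 3, 12, 5] sum 46, len 7
add 9: shortest ending here [10, 2, 5, 3, 12, 5, 9] sum 46, len 7
add 10: shortest ending here [5, 3, 12, 5, 9, 10] sum 44, len 6
add 2: shortest ending here [5, 3, 12, 5, 9, 10, 2] sum 46, len 7
add 1: shortest ending here [5, 3, 12, 5, 9, 10, 2, 1] sum 47, len 8
add 7: shortest ending here [12, 5, 9, 10, 2, 1, 7] sum 46, len 7
add 6: shortest ending here [12, 5, 9, 10, 2, 1, 7, 6] sum 52, len 8
add 6: shortest ending here [5, 9, 10, 2, 1, 7, 6, 6] sum 46, len 8
add 1: shortest ending here [5, 9, 10, 2, 1, 7, 6, 6, 1] sum 47, len 9
Shortest qualifying length: 5.

5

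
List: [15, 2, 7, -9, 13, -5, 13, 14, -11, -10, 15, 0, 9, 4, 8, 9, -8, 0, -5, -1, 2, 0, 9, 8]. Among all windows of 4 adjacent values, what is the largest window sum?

[15, 2, 7, -9] → sum 15
[2, 7, -9, 13] → sum 13
[7, -9, 13, -5] → sum 6
[-9, 13, -5, 13] → sum 12
[13, -5, 13, 14] → sum 35
[-5, 13, 14, -11] → sum 11
[13, 14, -11, -10] → sum 6
[14, -11, -10, 15] → sum 8
[-11, -10, 15, 0] → sum -6
[-10, 15, 0, 9] → sum 14
[15, 0, 9, 4] → sum 28
[0, 9, 4, 8] → sum 21
[9, 4, 8, 9] → sum 30
[4, 8, 9, -8] → sum 13
[8, 9, -8, 0] → sum 9
[9, -8, 0, -5] → sum -4
[-8, 0, -5, -1] → sum -14
[0, -5, -1, 2] → sum -4
[-5, -1, 2, 0] → sum -4
[-1, 2, 0, 9] → sum 10
[2, 0, 9, 8] → sum 19
Largest of these is 35.

35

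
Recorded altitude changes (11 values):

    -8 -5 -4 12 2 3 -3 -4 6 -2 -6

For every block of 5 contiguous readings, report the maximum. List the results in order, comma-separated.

12, 12, 12, 12, 6, 6, 6

Sliding a size-5 window across the 11 values:
(-8, -5, -4, 12, 2) → max 12
(-5, -4, 12, 2, 3) → max 12
(-4, 12, 2, 3, -3) → max 12
(12, 2, 3, -3, -4) → max 12
(2, 3, -3, -4, 6) → max 6
(3, -3, -4, 6, -2) → max 6
(-3, -4, 6, -2, -6) → max 6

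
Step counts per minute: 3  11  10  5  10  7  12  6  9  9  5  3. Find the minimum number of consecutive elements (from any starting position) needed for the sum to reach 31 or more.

add 3: running sum 3 < 31
add 11: running sum 14 < 31
add 10: running sum 24 < 31
add 5: running sum 29 < 31
add 10: shortest ending here [11, 10, 5, 10] sum 36, len 4
add 7: shortest ending here [10, 5, 10, 7] sum 32, len 4
add 12: shortest ending here [5, 10, 7, 12] sum 34, len 4
add 6: shortest ending here [10, 7, 12, 6] sum 35, len 4
add 9: shortest ending here [7, 12, 6, 9] sum 34, len 4
add 9: shortest ending here [12, 6, 9, 9] sum 36, len 4
add 5: shortest ending here [12, 6, 9, 9, 5] sum 41, len 5
add 3: shortest ending here [6, 9, 9, 5, 3] sum 32, len 5
Shortest qualifying length: 4.

4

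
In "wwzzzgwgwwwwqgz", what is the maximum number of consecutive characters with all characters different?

4

[w] len 1
[w] len 1
[w, z] len 2
[z] len 1
[z] len 1
[z, g] len 2
[z, g, w] len 3
[w, g] len 2
[g, w] len 2
[w] len 1
[w] len 1
[w] len 1
[w, q] len 2
[w, q, g] len 3
[w, q, g, z] len 4
Longest all-distinct length: 4.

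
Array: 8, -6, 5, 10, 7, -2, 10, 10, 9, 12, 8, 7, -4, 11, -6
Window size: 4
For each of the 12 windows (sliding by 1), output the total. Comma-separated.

[8, -6, 5, 10] → sum 17
[-6, 5, 10, 7] → sum 16
[5, 10, 7, -2] → sum 20
[10, 7, -2, 10] → sum 25
[7, -2, 10, 10] → sum 25
[-2, 10, 10, 9] → sum 27
[10, 10, 9, 12] → sum 41
[10, 9, 12, 8] → sum 39
[9, 12, 8, 7] → sum 36
[12, 8, 7, -4] → sum 23
[8, 7, -4, 11] → sum 22
[7, -4, 11, -6] → sum 8

17, 16, 20, 25, 25, 27, 41, 39, 36, 23, 22, 8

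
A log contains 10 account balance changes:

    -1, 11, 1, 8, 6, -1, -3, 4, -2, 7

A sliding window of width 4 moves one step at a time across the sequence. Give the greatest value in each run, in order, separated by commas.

11, 11, 8, 8, 6, 4, 7

(-1, 11, 1, 8) → max 11
(11, 1, 8, 6) → max 11
(1, 8, 6, -1) → max 8
(8, 6, -1, -3) → max 8
(6, -1, -3, 4) → max 6
(-1, -3, 4, -2) → max 4
(-3, 4, -2, 7) → max 7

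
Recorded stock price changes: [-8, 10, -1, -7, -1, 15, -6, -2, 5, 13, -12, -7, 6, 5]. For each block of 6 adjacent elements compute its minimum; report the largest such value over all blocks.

-6

(-8, 10, -1, -7, -1, 15) → min -8
(10, -1, -7, -1, 15, -6) → min -7
(-1, -7, -1, 15, -6, -2) → min -7
(-7, -1, 15, -6, -2, 5) → min -7
(-1, 15, -6, -2, 5, 13) → min -6
(15, -6, -2, 5, 13, -12) → min -12
(-6, -2, 5, 13, -12, -7) → min -12
(-2, 5, 13, -12, -7, 6) → min -12
(5, 13, -12, -7, 6, 5) → min -12
Largest of these is -6.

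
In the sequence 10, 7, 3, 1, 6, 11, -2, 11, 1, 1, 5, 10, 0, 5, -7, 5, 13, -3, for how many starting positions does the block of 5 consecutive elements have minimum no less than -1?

5

10 7 3 1 6 → min 1  ≥ -1 ✓
7 3 1 6 11 → min 1  ≥ -1 ✓
3 1 6 11 -2 → min -2
1 6 11 -2 11 → min -2
6 11 -2 11 1 → min -2
11 -2 11 1 1 → min -2
-2 11 1 1 5 → min -2
11 1 1 5 10 → min 1  ≥ -1 ✓
1 1 5 10 0 → min 0  ≥ -1 ✓
1 5 10 0 5 → min 0  ≥ -1 ✓
5 10 0 5 -7 → min -7
10 0 5 -7 5 → min -7
0 5 -7 5 13 → min -7
5 -7 5 13 -3 → min -7
5 windows satisfy the condition.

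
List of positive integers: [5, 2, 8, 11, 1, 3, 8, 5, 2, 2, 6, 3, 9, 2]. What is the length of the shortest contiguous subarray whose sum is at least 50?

add 5: running sum 5 < 50
add 2: running sum 7 < 50
add 8: running sum 15 < 50
add 11: running sum 26 < 50
add 1: running sum 27 < 50
add 3: running sum 30 < 50
add 8: running sum 38 < 50
add 5: running sum 43 < 50
add 2: running sum 45 < 50
add 2: running sum 47 < 50
end 10: [5, 2, 8, 11, 1, 3, 8, 5, 2, 2, 6] sum 53, len 11
end 11: [2, 8, 11, 1, 3, 8, 5, 2, 2, 6, 3] sum 51, len 11
end 12: [11, 1, 3, 8, 5, 2, 2, 6, 3, 9] sum 50, len 10
end 13: [11, 1, 3, 8, 5, 2, 2, 6, 3, 9, 2] sum 52, len 11
Shortest qualifying length: 10.

10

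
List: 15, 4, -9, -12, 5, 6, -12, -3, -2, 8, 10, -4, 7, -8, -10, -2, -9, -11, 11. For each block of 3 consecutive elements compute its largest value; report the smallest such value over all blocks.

-2

Each size-3 window and its max:
15 4 -9 → max 15
4 -9 -12 → max 4
-9 -12 5 → max 5
-12 5 6 → max 6
5 6 -12 → max 6
6 -12 -3 → max 6
-12 -3 -2 → max -2
-3 -2 8 → max 8
-2 8 10 → max 10
8 10 -4 → max 10
10 -4 7 → max 10
-4 7 -8 → max 7
7 -8 -10 → max 7
-8 -10 -2 → max -2
-10 -2 -9 → max -2
-2 -9 -11 → max -2
-9 -11 11 → max 11
Smallest of these is -2.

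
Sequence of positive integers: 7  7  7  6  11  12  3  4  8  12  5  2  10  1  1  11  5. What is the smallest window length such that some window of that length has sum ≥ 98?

15

add 7: running sum 7 < 98
add 7: running sum 14 < 98
add 7: running sum 21 < 98
add 6: running sum 27 < 98
add 11: running sum 38 < 98
add 12: running sum 50 < 98
add 3: running sum 53 < 98
add 4: running sum 57 < 98
add 8: running sum 65 < 98
add 12: running sum 77 < 98
add 5: running sum 82 < 98
add 2: running sum 84 < 98
add 10: running sum 94 < 98
add 1: running sum 95 < 98
add 1: running sum 96 < 98
add 11: shortest ending here [7, 7, 6, 11, 12, 3, 4, 8, 12, 5, 2, 10, 1, 1, 11] sum 100, len 15
add 5: shortest ending here [7, 6, 11, 12, 3, 4, 8, 12, 5, 2, 10, 1, 1, 11, 5] sum 98, len 15
Shortest qualifying length: 15.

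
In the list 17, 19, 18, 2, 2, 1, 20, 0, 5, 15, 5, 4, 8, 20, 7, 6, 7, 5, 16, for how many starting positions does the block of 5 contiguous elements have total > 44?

6

[17, 19, 18, 2, 2] → sum 58  > 44 ✓
[19, 18, 2, 2, 1] → sum 42
[18, 2, 2, 1, 20] → sum 43
[2, 2, 1, 20, 0] → sum 25
[2, 1, 20, 0, 5] → sum 28
[1, 20, 0, 5, 15] → sum 41
[20, 0, 5, 15, 5] → sum 45  > 44 ✓
[0, 5, 15, 5, 4] → sum 29
[5, 15, 5, 4, 8] → sum 37
[15, 5, 4, 8, 20] → sum 52  > 44 ✓
[5, 4, 8, 20, 7] → sum 44
[4, 8, 20, 7, 6] → sum 45  > 44 ✓
[8, 20, 7, 6, 7] → sum 48  > 44 ✓
[20, 7, 6, 7, 5] → sum 45  > 44 ✓
[7, 6, 7, 5, 16] → sum 41
6 windows satisfy the condition.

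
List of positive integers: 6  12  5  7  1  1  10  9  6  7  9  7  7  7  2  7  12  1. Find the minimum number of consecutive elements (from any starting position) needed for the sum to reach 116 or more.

18

add 6: running sum 6 < 116
add 12: running sum 18 < 116
add 5: running sum 23 < 116
add 7: running sum 30 < 116
add 1: running sum 31 < 116
add 1: running sum 32 < 116
add 10: running sum 42 < 116
add 9: running sum 51 < 116
add 6: running sum 57 < 116
add 7: running sum 64 < 116
add 9: running sum 73 < 116
add 7: running sum 80 < 116
add 7: running sum 87 < 116
add 7: running sum 94 < 116
add 2: running sum 96 < 116
add 7: running sum 103 < 116
add 12: running sum 115 < 116
add 1: shortest ending here [6, 12, 5, 7, 1, 1, 10, 9, 6, 7, 9, 7, 7, 7, 2, 7, 12, 1] sum 116, len 18
Shortest qualifying length: 18.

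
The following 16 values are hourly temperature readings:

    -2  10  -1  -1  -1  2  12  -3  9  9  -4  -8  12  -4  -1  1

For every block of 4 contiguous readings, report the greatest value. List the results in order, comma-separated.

-2 10 -1 -1 → max 10
10 -1 -1 -1 → max 10
-1 -1 -1 2 → max 2
-1 -1 2 12 → max 12
-1 2 12 -3 → max 12
2 12 -3 9 → max 12
12 -3 9 9 → max 12
-3 9 9 -4 → max 9
9 9 -4 -8 → max 9
9 -4 -8 12 → max 12
-4 -8 12 -4 → max 12
-8 12 -4 -1 → max 12
12 -4 -1 1 → max 12

10, 10, 2, 12, 12, 12, 12, 9, 9, 12, 12, 12, 12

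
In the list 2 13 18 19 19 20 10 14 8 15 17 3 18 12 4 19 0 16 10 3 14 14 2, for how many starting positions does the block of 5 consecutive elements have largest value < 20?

14

(2, 13, 18, 19, 19) → max 19  < 20 ✓
(13, 18, 19, 19, 20) → max 20
(18, 19, 19, 20, 10) → max 20
(19, 19, 20, 10, 14) → max 20
(19, 20, 10, 14, 8) → max 20
(20, 10, 14, 8, 15) → max 20
(10, 14, 8, 15, 17) → max 17  < 20 ✓
(14, 8, 15, 17, 3) → max 17  < 20 ✓
(8, 15, 17, 3, 18) → max 18  < 20 ✓
(15, 17, 3, 18, 12) → max 18  < 20 ✓
(17, 3, 18, 12, 4) → max 18  < 20 ✓
(3, 18, 12, 4, 19) → max 19  < 20 ✓
(18, 12, 4, 19, 0) → max 19  < 20 ✓
(12, 4, 19, 0, 16) → max 19  < 20 ✓
(4, 19, 0, 16, 10) → max 19  < 20 ✓
(19, 0, 16, 10, 3) → max 19  < 20 ✓
(0, 16, 10, 3, 14) → max 16  < 20 ✓
(16, 10, 3, 14, 14) → max 16  < 20 ✓
(10, 3, 14, 14, 2) → max 14  < 20 ✓
14 windows satisfy the condition.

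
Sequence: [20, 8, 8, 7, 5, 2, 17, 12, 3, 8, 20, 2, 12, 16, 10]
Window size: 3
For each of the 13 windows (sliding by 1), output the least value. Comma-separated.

[20, 8, 8] → min 8
[8, 8, 7] → min 7
[8, 7, 5] → min 5
[7, 5, 2] → min 2
[5, 2, 17] → min 2
[2, 17, 12] → min 2
[17, 12, 3] → min 3
[12, 3, 8] → min 3
[3, 8, 20] → min 3
[8, 20, 2] → min 2
[20, 2, 12] → min 2
[2, 12, 16] → min 2
[12, 16, 10] → min 10

8, 7, 5, 2, 2, 2, 3, 3, 3, 2, 2, 2, 10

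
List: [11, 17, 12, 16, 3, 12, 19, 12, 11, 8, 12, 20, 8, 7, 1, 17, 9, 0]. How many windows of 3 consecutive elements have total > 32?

8

11 17 12 → sum 40  > 32 ✓
17 12 16 → sum 45  > 32 ✓
12 16 3 → sum 31
16 3 12 → sum 31
3 12 19 → sum 34  > 32 ✓
12 19 12 → sum 43  > 32 ✓
19 12 11 → sum 42  > 32 ✓
12 11 8 → sum 31
11 8 12 → sum 31
8 12 20 → sum 40  > 32 ✓
12 20 8 → sum 40  > 32 ✓
20 8 7 → sum 35  > 32 ✓
8 7 1 → sum 16
7 1 17 → sum 25
1 17 9 → sum 27
17 9 0 → sum 26
8 windows satisfy the condition.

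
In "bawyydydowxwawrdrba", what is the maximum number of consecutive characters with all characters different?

5

[b] len 1
[b, a] len 2
[b, a, w] len 3
[b, a, w, y] len 4
[y] len 1
[y, d] len 2
[d, y] len 2
[y, d] len 2
[y, d, o] len 3
[y, d, o, w] len 4
[y, d, o, w, x] len 5
[x, w] len 2
[x, w, a] len 3
[a, w] len 2
[a, w, r] len 3
[a, w, r, d] len 4
[d, r] len 2
[d, r, b] len 3
[d, r, b, a] len 4
Longest all-distinct length: 5.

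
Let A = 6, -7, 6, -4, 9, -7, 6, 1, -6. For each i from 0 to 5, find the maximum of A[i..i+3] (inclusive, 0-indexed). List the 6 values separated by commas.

6 -7 6 -4 → max 6
-7 6 -4 9 → max 9
6 -4 9 -7 → max 9
-4 9 -7 6 → max 9
9 -7 6 1 → max 9
-7 6 1 -6 → max 6

6, 9, 9, 9, 9, 6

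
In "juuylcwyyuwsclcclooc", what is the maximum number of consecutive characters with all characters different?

6

add j: [j] len 1
add u: [j, u] len 2
add u (repeat u, move left end past it): [u] len 1
add y: [u, y] len 2
add l: [u, y, l] len 3
add c: [u, y, l, c] len 4
add w: [u, y, l, c, w] len 5
add y (repeat y, move left end past it): [l, c, w, y] len 4
add y (repeat y, move left end past it): [y] len 1
add u: [y, u] len 2
add w: [y, u, w] len 3
add s: [y, u, w, s] len 4
add c: [y, u, w, s, c] len 5
add l: [y, u, w, s, c, l] len 6
add c (repeat c, move left end past it): [l, c] len 2
add c (repeat c, move left end past it): [c] len 1
add l: [c, l] len 2
add o: [c, l, o] len 3
add o (repeat o, move left end past it): [o] len 1
add c: [o, c] len 2
Longest all-distinct length: 6.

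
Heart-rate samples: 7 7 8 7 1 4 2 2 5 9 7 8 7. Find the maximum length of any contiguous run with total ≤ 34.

7

Extend to the right; shrink from the left whenever the sum exceeds 34:
add 7: [7] sum 7, len 1
add 7: [7, 7] sum 14, len 2
add 8: [7, 7, 8] sum 22, len 3
add 7: [7, 7, 8, 7] sum 29, len 4
add 1: [7, 7, 8, 7, 1] sum 30, len 5
add 4: [7, 7, 8, 7, 1, 4] sum 34, len 6
add 2: [7, 8, 7, 1, 4, 2] sum 29, len 6
add 2: [7, 8, 7, 1, 4, 2, 2] sum 31, len 7
add 5: [8, 7, 1, 4, 2, 2, 5] sum 29, len 7
add 9: [7, 1, 4, 2, 2, 5, 9] sum 30, len 7
add 7: [1, 4, 2, 2, 5, 9, 7] sum 30, len 7
add 8: [2, 2, 5, 9, 7, 8] sum 33, len 6
add 7: [9, 7, 8, 7] sum 31, len 4
Longest length seen: 7.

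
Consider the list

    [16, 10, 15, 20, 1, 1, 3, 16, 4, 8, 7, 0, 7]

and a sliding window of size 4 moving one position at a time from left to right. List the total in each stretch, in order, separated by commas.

(16, 10, 15, 20) → sum 61
(10, 15, 20, 1) → sum 46
(15, 20, 1, 1) → sum 37
(20, 1, 1, 3) → sum 25
(1, 1, 3, 16) → sum 21
(1, 3, 16, 4) → sum 24
(3, 16, 4, 8) → sum 31
(16, 4, 8, 7) → sum 35
(4, 8, 7, 0) → sum 19
(8, 7, 0, 7) → sum 22

61, 46, 37, 25, 21, 24, 31, 35, 19, 22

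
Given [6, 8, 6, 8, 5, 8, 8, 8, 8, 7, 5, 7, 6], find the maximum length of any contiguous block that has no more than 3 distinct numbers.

[6] 1 distinct, len 1
[6, 8] 2 distinct, len 2
[6, 8, 6] 2 distinct, len 3
[6, 8, 6, 8] 2 distinct, len 4
[6, 8, 6, 8, 5] 3 distinct, len 5
[6, 8, 6, 8, 5, 8] 3 distinct, len 6
[6, 8, 6, 8, 5, 8, 8] 3 distinct, len 7
[6, 8, 6, 8, 5, 8, 8, 8] 3 distinct, len 8
[6, 8, 6, 8, 5, 8, 8, 8, 8] 3 distinct, len 9
[8, 5, 8, 8, 8, 8, 7] 3 distinct, len 7
[8, 5, 8, 8, 8, 8, 7, 5] 3 distinct, len 8
[8, 5, 8, 8, 8, 8, 7, 5, 7] 3 distinct, len 9
[7, 5, 7, 6] 3 distinct, len 4
Longest length with ≤3 distinct: 9.

9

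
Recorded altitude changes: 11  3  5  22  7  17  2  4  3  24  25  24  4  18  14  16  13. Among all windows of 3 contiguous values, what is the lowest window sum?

9

11 3 5 → sum 19
3 5 22 → sum 30
5 22 7 → sum 34
22 7 17 → sum 46
7 17 2 → sum 26
17 2 4 → sum 23
2 4 3 → sum 9
4 3 24 → sum 31
3 24 25 → sum 52
24 25 24 → sum 73
25 24 4 → sum 53
24 4 18 → sum 46
4 18 14 → sum 36
18 14 16 → sum 48
14 16 13 → sum 43
Lowest of these is 9.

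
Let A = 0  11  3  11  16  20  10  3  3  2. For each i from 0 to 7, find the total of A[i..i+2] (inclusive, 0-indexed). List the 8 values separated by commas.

14, 25, 30, 47, 46, 33, 16, 8

[0, 11, 3] → sum 14
[11, 3, 11] → sum 25
[3, 11, 16] → sum 30
[11, 16, 20] → sum 47
[16, 20, 10] → sum 46
[20, 10, 3] → sum 33
[10, 3, 3] → sum 16
[3, 3, 2] → sum 8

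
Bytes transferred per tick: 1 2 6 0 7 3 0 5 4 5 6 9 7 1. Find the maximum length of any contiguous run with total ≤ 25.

8

→ 1: sum 1, len 1
→ 2: sum 3, len 2
→ 6: sum 9, len 3
→ 0: sum 9, len 4
→ 7: sum 16, len 5
→ 3: sum 19, len 6
→ 0: sum 19, len 7
→ 5: sum 24, len 8
→ 4 (dropped 1, 2): sum 25, len 7
→ 5 (dropped 6): sum 24, len 7
→ 6 (dropped 0, 7): sum 23, len 6
→ 9 (dropped 3, 0, 5): sum 24, len 4
→ 7 (dropped 4, 5): sum 22, len 3
→ 1: sum 23, len 4
Longest length seen: 8.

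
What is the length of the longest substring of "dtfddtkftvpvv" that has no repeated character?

5

add d: [d] len 1
add t: [d, t] len 2
add f: [d, t, f] len 3
add d (repeat d, move left end past it): [t, f, d] len 3
add d (repeat d, move left end past it): [d] len 1
add t: [d, t] len 2
add k: [d, t, k] len 3
add f: [d, t, k, f] len 4
add t (repeat t, move left end past it): [k, f, t] len 3
add v: [k, f, t, v] len 4
add p: [k, f, t, v, p] len 5
add v (repeat v, move left end past it): [p, v] len 2
add v (repeat v, move left end past it): [v] len 1
Longest all-distinct length: 5.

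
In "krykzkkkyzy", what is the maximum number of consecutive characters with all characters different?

4

[k] len 1
[k, r] len 2
[k, r, y] len 3
[r, y, k] len 3
[r, y, k, z] len 4
[z, k] len 2
[k] len 1
[k] len 1
[k, y] len 2
[k, y, z] len 3
[z, y] len 2
Longest all-distinct length: 4.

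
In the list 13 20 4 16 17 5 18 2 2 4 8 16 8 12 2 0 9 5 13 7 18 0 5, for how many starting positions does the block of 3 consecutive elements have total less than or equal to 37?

[13, 20, 4] → sum 37  ≤ 37 ✓
[20, 4, 16] → sum 40
[4, 16, 17] → sum 37  ≤ 37 ✓
[16, 17, 5] → sum 38
[17, 5, 18] → sum 40
[5, 18, 2] → sum 25  ≤ 37 ✓
[18, 2, 2] → sum 22  ≤ 37 ✓
[2, 2, 4] → sum 8  ≤ 37 ✓
[2, 4, 8] → sum 14  ≤ 37 ✓
[4, 8, 16] → sum 28  ≤ 37 ✓
[8, 16, 8] → sum 32  ≤ 37 ✓
[16, 8, 12] → sum 36  ≤ 37 ✓
[8, 12, 2] → sum 22  ≤ 37 ✓
[12, 2, 0] → sum 14  ≤ 37 ✓
[2, 0, 9] → sum 11  ≤ 37 ✓
[0, 9, 5] → sum 14  ≤ 37 ✓
[9, 5, 13] → sum 27  ≤ 37 ✓
[5, 13, 7] → sum 25  ≤ 37 ✓
[13, 7, 18] → sum 38
[7, 18, 0] → sum 25  ≤ 37 ✓
[18, 0, 5] → sum 23  ≤ 37 ✓
17 windows satisfy the condition.

17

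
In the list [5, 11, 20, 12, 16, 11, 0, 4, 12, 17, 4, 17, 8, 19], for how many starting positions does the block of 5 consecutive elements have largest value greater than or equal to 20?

5 11 20 12 16 → max 20  ≥ 20 ✓
11 20 12 16 11 → max 20  ≥ 20 ✓
20 12 16 11 0 → max 20  ≥ 20 ✓
12 16 11 0 4 → max 16
16 11 0 4 12 → max 16
11 0 4 12 17 → max 17
0 4 12 17 4 → max 17
4 12 17 4 17 → max 17
12 17 4 17 8 → max 17
17 4 17 8 19 → max 19
3 windows satisfy the condition.

3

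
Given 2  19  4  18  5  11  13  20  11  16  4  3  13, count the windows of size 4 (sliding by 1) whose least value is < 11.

2 19 4 18 → min 2  < 11 ✓
19 4 18 5 → min 4  < 11 ✓
4 18 5 11 → min 4  < 11 ✓
18 5 11 13 → min 5  < 11 ✓
5 11 13 20 → min 5  < 11 ✓
11 13 20 11 → min 11
13 20 11 16 → min 11
20 11 16 4 → min 4  < 11 ✓
11 16 4 3 → min 3  < 11 ✓
16 4 3 13 → min 3  < 11 ✓
8 windows satisfy the condition.

8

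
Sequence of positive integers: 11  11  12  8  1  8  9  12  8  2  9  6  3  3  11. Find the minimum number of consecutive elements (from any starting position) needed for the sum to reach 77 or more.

add 11: running sum 11 < 77
add 11: running sum 22 < 77
add 12: running sum 34 < 77
add 8: running sum 42 < 77
add 1: running sum 43 < 77
add 8: running sum 51 < 77
add 9: running sum 60 < 77
add 12: running sum 72 < 77
end 8: [11, 11, 12, 8, 1, 8, 9, 12, 8] sum 80, len 9
end 9: [11, 11, 12, 8, 1, 8, 9, 12, 8, 2] sum 82, len 10
end 10: [11, 12, 8, 1, 8, 9, 12, 8, 2, 9] sum 80, len 10
end 11: [11, 12, 8, 1, 8, 9, 12, 8, 2, 9, 6] sum 86, len 11
end 12: [12, 8, 1, 8, 9, 12, 8, 2, 9, 6, 3] sum 78, len 11
end 13: [12, 8, 1, 8, 9, 12, 8, 2, 9, 6, 3, 3] sum 81, len 12
end 14: [8, 1, 8, 9, 12, 8, 2, 9, 6, 3, 3, 11] sum 80, len 12
Shortest qualifying length: 9.

9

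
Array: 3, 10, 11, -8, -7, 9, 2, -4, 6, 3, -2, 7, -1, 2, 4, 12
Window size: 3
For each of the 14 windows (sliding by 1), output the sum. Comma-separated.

[3, 10, 11] → sum 24
[10, 11, -8] → sum 13
[11, -8, -7] → sum -4
[-8, -7, 9] → sum -6
[-7, 9, 2] → sum 4
[9, 2, -4] → sum 7
[2, -4, 6] → sum 4
[-4, 6, 3] → sum 5
[6, 3, -2] → sum 7
[3, -2, 7] → sum 8
[-2, 7, -1] → sum 4
[7, -1, 2] → sum 8
[-1, 2, 4] → sum 5
[2, 4, 12] → sum 18

24, 13, -4, -6, 4, 7, 4, 5, 7, 8, 4, 8, 5, 18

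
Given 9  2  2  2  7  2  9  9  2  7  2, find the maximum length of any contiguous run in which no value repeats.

[9] len 1
[9, 2] len 2
[2] len 1
[2] len 1
[2, 7] len 2
[7, 2] len 2
[7, 2, 9] len 3
[9] len 1
[9, 2] len 2
[9, 2, 7] len 3
[7, 2] len 2
Longest all-distinct length: 3.

3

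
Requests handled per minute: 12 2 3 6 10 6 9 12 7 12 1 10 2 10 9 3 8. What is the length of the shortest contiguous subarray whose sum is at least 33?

4

Extend right; whenever the sum reaches 33, record the length and shrink from the left:
add 12: running sum 12 < 33
add 2: running sum 14 < 33
add 3: running sum 17 < 33
add 6: running sum 23 < 33
add 10: shortest ending here [12, 2, 3, 6, 10] sum 33, len 5
add 6: shortest ending here [12, 2, 3, 6, 10, 6] sum 39, len 6
add 9: shortest ending here [3, 6, 10, 6, 9] sum 34, len 5
add 12: shortest ending here [10, 6, 9, 12] sum 37, len 4
add 7: shortest ending here [6, 9, 12, 7] sum 34, len 4
add 12: shortest ending here [9, 12, 7, 12] sum 40, len 4
add 1: shortest ending here [9, 12, 7, 12, 1] sum 41, len 5
add 10: shortest ending here [12, 7, 12, 1, 10] sum 42, len 5
add 2: shortest ending here [12, 7, 12, 1, 10, 2] sum 44, len 6
add 10: shortest ending here [12, 1, 10, 2, 10] sum 35, len 5
add 9: shortest ending here [12, 1, 10, 2, 10, 9] sum 44, len 6
add 3: shortest ending here [10, 2, 10, 9, 3] sum 34, len 5
add 8: shortest ending here [10, 2, 10, 9, 3, 8] sum 42, len 6
Shortest qualifying length: 4.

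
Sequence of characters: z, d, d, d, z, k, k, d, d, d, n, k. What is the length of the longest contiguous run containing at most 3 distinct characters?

10

[z] 1 distinct, len 1
[z, d] 2 distinct, len 2
[z, d, d] 2 distinct, len 3
[z, d, d, d] 2 distinct, len 4
[z, d, d, d, z] 2 distinct, len 5
[z, d, d, d, z, k] 3 distinct, len 6
[z, d, d, d, z, k, k] 3 distinct, len 7
[z, d, d, d, z, k, k, d] 3 distinct, len 8
[z, d, d, d, z, k, k, d, d] 3 distinct, len 9
[z, d, d, d, z, k, k, d, d, d] 3 distinct, len 10
[k, k, d, d, d, n] 3 distinct, len 6
[k, k, d, d, d, n, k] 3 distinct, len 7
Longest length with ≤3 distinct: 10.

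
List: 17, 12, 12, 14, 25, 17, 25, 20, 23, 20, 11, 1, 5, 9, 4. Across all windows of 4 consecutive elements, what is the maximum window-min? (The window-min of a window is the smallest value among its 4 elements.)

20

[17, 12, 12, 14] → min 12
[12, 12, 14, 25] → min 12
[12, 14, 25, 17] → min 12
[14, 25, 17, 25] → min 14
[25, 17, 25, 20] → min 17
[17, 25, 20, 23] → min 17
[25, 20, 23, 20] → min 20
[20, 23, 20, 11] → min 11
[23, 20, 11, 1] → min 1
[20, 11, 1, 5] → min 1
[11, 1, 5, 9] → min 1
[1, 5, 9, 4] → min 1
Maximum of these is 20.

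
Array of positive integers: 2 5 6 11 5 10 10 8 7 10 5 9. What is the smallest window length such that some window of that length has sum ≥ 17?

2

Extend right; whenever the sum reaches 17, record the length and shrink from the left:
add 2: running sum 2 < 17
add 5: running sum 7 < 17
add 6: running sum 13 < 17
end 3: [6, 11] sum 17, len 2
end 4: [6, 11, 5] sum 22, len 3
end 5: [11, 5, 10] sum 26, len 3
end 6: [10, 10] sum 20, len 2
end 7: [10, 8] sum 18, len 2
end 8: [10, 8, 7] sum 25, len 3
end 9: [7, 10] sum 17, len 2
end 10: [7, 10, 5] sum 22, len 3
end 11: [10, 5, 9] sum 24, len 3
Shortest qualifying length: 2.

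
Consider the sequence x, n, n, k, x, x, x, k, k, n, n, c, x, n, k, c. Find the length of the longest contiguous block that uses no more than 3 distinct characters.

11

add x: window [x] (1 distinct), len 1
add n: window [x, n] (2 distinct), len 2
add n: window [x, n, n] (2 distinct), len 3
add k: window [x, n, n, k] (3 distinct), len 4
add x: window [x, n, n, k, x] (3 distinct), len 5
add x: window [x, n, n, k, x, x] (3 distinct), len 6
add x: window [x, n, n, k, x, x, x] (3 distinct), len 7
add k: window [x, n, n, k, x, x, x, k] (3 distinct), len 8
add k: window [x, n, n, k, x, x, x, k, k] (3 distinct), len 9
add n: window [x, n, n, k, x, x, x, k, k, n] (3 distinct), len 10
add n: window [x, n, n, k, x, x, x, k, k, n, n] (3 distinct), len 11
add c: window [k, k, n, n, c] (3 distinct), len 5
add x: window [n, n, c, x] (3 distinct), len 4
add n: window [n, n, c, x, n] (3 distinct), len 5
add k: window [x, n, k] (3 distinct), len 3
add c: window [n, k, c] (3 distinct), len 3
Longest length with ≤3 distinct: 11.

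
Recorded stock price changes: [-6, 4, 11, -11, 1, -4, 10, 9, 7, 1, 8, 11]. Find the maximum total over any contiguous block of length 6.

46

Window sums for each of the 7 positions:
[-6, 4, 11, -11, 1, -4] → sum -5
[4, 11, -11, 1, -4, 10] → sum 11
[11, -11, 1, -4, 10, 9] → sum 16
[-11, 1, -4, 10, 9, 7] → sum 12
[1, -4, 10, 9, 7, 1] → sum 24
[-4, 10, 9, 7, 1, 8] → sum 31
[10, 9, 7, 1, 8, 11] → sum 46
Maximum of these is 46.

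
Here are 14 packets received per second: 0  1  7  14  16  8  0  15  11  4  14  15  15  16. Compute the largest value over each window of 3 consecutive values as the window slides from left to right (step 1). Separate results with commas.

7, 14, 16, 16, 16, 15, 15, 15, 14, 15, 15, 16

Sliding a size-3 window across the 14 values:
[0, 1, 7] → max 7
[1, 7, 14] → max 14
[7, 14, 16] → max 16
[14, 16, 8] → max 16
[16, 8, 0] → max 16
[8, 0, 15] → max 15
[0, 15, 11] → max 15
[15, 11, 4] → max 15
[11, 4, 14] → max 14
[4, 14, 15] → max 15
[14, 15, 15] → max 15
[15, 15, 16] → max 16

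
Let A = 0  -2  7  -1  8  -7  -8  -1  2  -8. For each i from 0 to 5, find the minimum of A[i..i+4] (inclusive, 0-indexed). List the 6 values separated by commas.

-2, -7, -8, -8, -8, -8

(0, -2, 7, -1, 8) → min -2
(-2, 7, -1, 8, -7) → min -7
(7, -1, 8, -7, -8) → min -8
(-1, 8, -7, -8, -1) → min -8
(8, -7, -8, -1, 2) → min -8
(-7, -8, -1, 2, -8) → min -8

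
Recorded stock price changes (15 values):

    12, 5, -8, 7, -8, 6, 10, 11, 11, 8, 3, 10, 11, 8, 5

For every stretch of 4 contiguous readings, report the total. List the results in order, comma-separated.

16, -4, -3, 15, 19, 38, 40, 33, 32, 32, 32, 34

Sliding a size-4 window across the 15 values:
[12, 5, -8, 7] → sum 16
[5, -8, 7, -8] → sum -4
[-8, 7, -8, 6] → sum -3
[7, -8, 6, 10] → sum 15
[-8, 6, 10, 11] → sum 19
[6, 10, 11, 11] → sum 38
[10, 11, 11, 8] → sum 40
[11, 11, 8, 3] → sum 33
[11, 8, 3, 10] → sum 32
[8, 3, 10, 11] → sum 32
[3, 10, 11, 8] → sum 32
[10, 11, 8, 5] → sum 34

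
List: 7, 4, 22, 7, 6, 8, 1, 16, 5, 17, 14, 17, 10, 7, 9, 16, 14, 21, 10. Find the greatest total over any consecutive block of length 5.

70

7 4 22 7 6 → sum 46
4 22 7 6 8 → sum 47
22 7 6 8 1 → sum 44
7 6 8 1 16 → sum 38
6 8 1 16 5 → sum 36
8 1 16 5 17 → sum 47
1 16 5 17 14 → sum 53
16 5 17 14 17 → sum 69
5 17 14 17 10 → sum 63
17 14 17 10 7 → sum 65
14 17 10 7 9 → sum 57
17 10 7 9 16 → sum 59
10 7 9 16 14 → sum 56
7 9 16 14 21 → sum 67
9 16 14 21 10 → sum 70
Greatest of these is 70.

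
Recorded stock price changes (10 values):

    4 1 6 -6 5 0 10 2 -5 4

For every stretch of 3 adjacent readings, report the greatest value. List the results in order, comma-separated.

6, 6, 6, 5, 10, 10, 10, 4

(4, 1, 6) → max 6
(1, 6, -6) → max 6
(6, -6, 5) → max 6
(-6, 5, 0) → max 5
(5, 0, 10) → max 10
(0, 10, 2) → max 10
(10, 2, -5) → max 10
(2, -5, 4) → max 4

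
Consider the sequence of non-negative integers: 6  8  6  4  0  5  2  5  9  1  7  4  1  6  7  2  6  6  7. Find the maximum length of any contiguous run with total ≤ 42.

10

[6] sum 6 len 1
[6, 8] sum 14 len 2
[6, 8, 6] sum 20 len 3
[6, 8, 6, 4] sum 24 len 4
[6, 8, 6, 4, 0] sum 24 len 5
[6, 8, 6, 4, 0, 5] sum 29 len 6
[6, 8, 6, 4, 0, 5, 2] sum 31 len 7
[6, 8, 6, 4, 0, 5, 2, 5] sum 36 len 8
[8, 6, 4, 0, 5, 2, 5, 9] sum 39 len 8
[8, 6, 4, 0, 5, 2, 5, 9, 1] sum 40 len 9
[6, 4, 0, 5, 2, 5, 9, 1, 7] sum 39 len 9
[4, 0, 5, 2, 5, 9, 1, 7, 4] sum 37 len 9
[4, 0, 5, 2, 5, 9, 1, 7, 4, 1] sum 38 len 10
[0, 5, 2, 5, 9, 1, 7, 4, 1, 6] sum 40 len 10
[2, 5, 9, 1, 7, 4, 1, 6, 7] sum 42 len 9
[5, 9, 1, 7, 4, 1, 6, 7, 2] sum 42 len 9
[1, 7, 4, 1, 6, 7, 2, 6] sum 34 len 8
[1, 7, 4, 1, 6, 7, 2, 6, 6] sum 40 len 9
[4, 1, 6, 7, 2, 6, 6, 7] sum 39 len 8
Longest length seen: 10.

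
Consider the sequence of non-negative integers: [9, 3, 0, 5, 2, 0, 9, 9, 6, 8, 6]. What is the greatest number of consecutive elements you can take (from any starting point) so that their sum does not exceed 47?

9

[9] sum 9 len 1
[9, 3] sum 12 len 2
[9, 3, 0] sum 12 len 3
[9, 3, 0, 5] sum 17 len 4
[9, 3, 0, 5, 2] sum 19 len 5
[9, 3, 0, 5, 2, 0] sum 19 len 6
[9, 3, 0, 5, 2, 0, 9] sum 28 len 7
[9, 3, 0, 5, 2, 0, 9, 9] sum 37 len 8
[9, 3, 0, 5, 2, 0, 9, 9, 6] sum 43 len 9
[3, 0, 5, 2, 0, 9, 9, 6, 8] sum 42 len 9
[0, 5, 2, 0, 9, 9, 6, 8, 6] sum 45 len 9
Longest length seen: 9.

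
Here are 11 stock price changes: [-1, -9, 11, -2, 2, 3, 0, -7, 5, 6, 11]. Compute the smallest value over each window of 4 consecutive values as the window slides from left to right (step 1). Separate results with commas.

-9, -9, -2, -2, -7, -7, -7, -7

(-1, -9, 11, -2) → min -9
(-9, 11, -2, 2) → min -9
(11, -2, 2, 3) → min -2
(-2, 2, 3, 0) → min -2
(2, 3, 0, -7) → min -7
(3, 0, -7, 5) → min -7
(0, -7, 5, 6) → min -7
(-7, 5, 6, 11) → min -7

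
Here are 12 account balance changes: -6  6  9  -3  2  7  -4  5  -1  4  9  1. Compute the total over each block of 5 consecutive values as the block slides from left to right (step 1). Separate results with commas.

-6 6 9 -3 2 → sum 8
6 9 -3 2 7 → sum 21
9 -3 2 7 -4 → sum 11
-3 2 7 -4 5 → sum 7
2 7 -4 5 -1 → sum 9
7 -4 5 -1 4 → sum 11
-4 5 -1 4 9 → sum 13
5 -1 4 9 1 → sum 18

8, 21, 11, 7, 9, 11, 13, 18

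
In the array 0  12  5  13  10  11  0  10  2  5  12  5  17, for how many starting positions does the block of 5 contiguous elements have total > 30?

7

[0, 12, 5, 13, 10] → sum 40  > 30 ✓
[12, 5, 13, 10, 11] → sum 51  > 30 ✓
[5, 13, 10, 11, 0] → sum 39  > 30 ✓
[13, 10, 11, 0, 10] → sum 44  > 30 ✓
[10, 11, 0, 10, 2] → sum 33  > 30 ✓
[11, 0, 10, 2, 5] → sum 28
[0, 10, 2, 5, 12] → sum 29
[10, 2, 5, 12, 5] → sum 34  > 30 ✓
[2, 5, 12, 5, 17] → sum 41  > 30 ✓
7 windows satisfy the condition.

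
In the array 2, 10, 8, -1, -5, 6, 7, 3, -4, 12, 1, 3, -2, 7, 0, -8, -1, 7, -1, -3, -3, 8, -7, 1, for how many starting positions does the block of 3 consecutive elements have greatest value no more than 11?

19

(2, 10, 8) → max 10  ≤ 11 ✓
(10, 8, -1) → max 10  ≤ 11 ✓
(8, -1, -5) → max 8  ≤ 11 ✓
(-1, -5, 6) → max 6  ≤ 11 ✓
(-5, 6, 7) → max 7  ≤ 11 ✓
(6, 7, 3) → max 7  ≤ 11 ✓
(7, 3, -4) → max 7  ≤ 11 ✓
(3, -4, 12) → max 12
(-4, 12, 1) → max 12
(12, 1, 3) → max 12
(1, 3, -2) → max 3  ≤ 11 ✓
(3, -2, 7) → max 7  ≤ 11 ✓
(-2, 7, 0) → max 7  ≤ 11 ✓
(7, 0, -8) → max 7  ≤ 11 ✓
(0, -8, -1) → max 0  ≤ 11 ✓
(-8, -1, 7) → max 7  ≤ 11 ✓
(-1, 7, -1) → max 7  ≤ 11 ✓
(7, -1, -3) → max 7  ≤ 11 ✓
(-1, -3, -3) → max -1  ≤ 11 ✓
(-3, -3, 8) → max 8  ≤ 11 ✓
(-3, 8, -7) → max 8  ≤ 11 ✓
(8, -7, 1) → max 8  ≤ 11 ✓
19 windows satisfy the condition.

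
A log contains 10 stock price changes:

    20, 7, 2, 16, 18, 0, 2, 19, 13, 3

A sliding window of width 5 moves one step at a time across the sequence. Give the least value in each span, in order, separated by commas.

2, 0, 0, 0, 0, 0

[20, 7, 2, 16, 18] → min 2
[7, 2, 16, 18, 0] → min 0
[2, 16, 18, 0, 2] → min 0
[16, 18, 0, 2, 19] → min 0
[18, 0, 2, 19, 13] → min 0
[0, 2, 19, 13, 3] → min 0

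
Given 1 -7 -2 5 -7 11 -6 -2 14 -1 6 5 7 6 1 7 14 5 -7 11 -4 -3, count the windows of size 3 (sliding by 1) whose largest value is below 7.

4

1 -7 -2 → max 1  < 7 ✓
-7 -2 5 → max 5  < 7 ✓
-2 5 -7 → max 5  < 7 ✓
5 -7 11 → max 11
-7 11 -6 → max 11
11 -6 -2 → max 11
-6 -2 14 → max 14
-2 14 -1 → max 14
14 -1 6 → max 14
-1 6 5 → max 6  < 7 ✓
6 5 7 → max 7
5 7 6 → max 7
7 6 1 → max 7
6 1 7 → max 7
1 7 14 → max 14
7 14 5 → max 14
14 5 -7 → max 14
5 -7 11 → max 11
-7 11 -4 → max 11
11 -4 -3 → max 11
4 windows satisfy the condition.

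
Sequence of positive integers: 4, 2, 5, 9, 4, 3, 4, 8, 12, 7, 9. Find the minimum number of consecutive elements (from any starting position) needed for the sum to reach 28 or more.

3

add 4: running sum 4 < 28
add 2: running sum 6 < 28
add 5: running sum 11 < 28
add 9: running sum 20 < 28
add 4: running sum 24 < 28
add 3: running sum 27 < 28
add 4: shortest ending here [4, 2, 5, 9, 4, 3, 4] sum 31, len 7
add 8: shortest ending here [9, 4, 3, 4, 8] sum 28, len 5
add 12: shortest ending here [4, 3, 4, 8, 12] sum 31, len 5
add 7: shortest ending here [4, 8, 12, 7] sum 31, len 4
add 9: shortest ending here [12, 7, 9] sum 28, len 3
Shortest qualifying length: 3.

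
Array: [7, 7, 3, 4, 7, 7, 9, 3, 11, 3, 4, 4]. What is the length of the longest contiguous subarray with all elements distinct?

add 7: [7] len 1
add 7 (repeat 7, move left end past it): [7] len 1
add 3: [7, 3] len 2
add 4: [7, 3, 4] len 3
add 7 (repeat 7, move left end past it): [3, 4, 7] len 3
add 7 (repeat 7, move left end past it): [7] len 1
add 9: [7, 9] len 2
add 3: [7, 9, 3] len 3
add 11: [7, 9, 3, 11] len 4
add 3 (repeat 3, move left end past it): [11, 3] len 2
add 4: [11, 3, 4] len 3
add 4 (repeat 4, move left end past it): [4] len 1
Longest all-distinct length: 4.

4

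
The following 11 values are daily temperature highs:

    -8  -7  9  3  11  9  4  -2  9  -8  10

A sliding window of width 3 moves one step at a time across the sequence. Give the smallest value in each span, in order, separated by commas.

-8, -7, 3, 3, 4, -2, -2, -8, -8

[-8, -7, 9] → min -8
[-7, 9, 3] → min -7
[9, 3, 11] → min 3
[3, 11, 9] → min 3
[11, 9, 4] → min 4
[9, 4, -2] → min -2
[4, -2, 9] → min -2
[-2, 9, -8] → min -8
[9, -8, 10] → min -8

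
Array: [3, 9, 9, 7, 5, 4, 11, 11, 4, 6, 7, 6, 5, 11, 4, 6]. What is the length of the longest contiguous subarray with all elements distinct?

5

add 3: [3] len 1
add 9: [3, 9] len 2
add 9 (repeat 9, move left end past it): [9] len 1
add 7: [9, 7] len 2
add 5: [9, 7, 5] len 3
add 4: [9, 7, 5, 4] len 4
add 11: [9, 7, 5, 4, 11] len 5
add 11 (repeat 11, move left end past it): [11] len 1
add 4: [11, 4] len 2
add 6: [11, 4, 6] len 3
add 7: [11, 4, 6, 7] len 4
add 6 (repeat 6, move left end past it): [7, 6] len 2
add 5: [7, 6, 5] len 3
add 11: [7, 6, 5, 11] len 4
add 4: [7, 6, 5, 11, 4] len 5
add 6 (repeat 6, move left end past it): [5, 11, 4, 6] len 4
Longest all-distinct length: 5.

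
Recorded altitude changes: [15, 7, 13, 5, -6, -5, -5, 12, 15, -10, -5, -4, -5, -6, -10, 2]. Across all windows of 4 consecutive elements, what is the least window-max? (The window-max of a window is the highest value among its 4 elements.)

-4

(15, 7, 13, 5) → max 15
(7, 13, 5, -6) → max 13
(13, 5, -6, -5) → max 13
(5, -6, -5, -5) → max 5
(-6, -5, -5, 12) → max 12
(-5, -5, 12, 15) → max 15
(-5, 12, 15, -10) → max 15
(12, 15, -10, -5) → max 15
(15, -10, -5, -4) → max 15
(-10, -5, -4, -5) → max -4
(-5, -4, -5, -6) → max -4
(-4, -5, -6, -10) → max -4
(-5, -6, -10, 2) → max 2
Least of these is -4.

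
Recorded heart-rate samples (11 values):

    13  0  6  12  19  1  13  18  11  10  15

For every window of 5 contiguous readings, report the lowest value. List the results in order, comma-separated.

0, 0, 1, 1, 1, 1, 10

[13, 0, 6, 12, 19] → min 0
[0, 6, 12, 19, 1] → min 0
[6, 12, 19, 1, 13] → min 1
[12, 19, 1, 13, 18] → min 1
[19, 1, 13, 18, 11] → min 1
[1, 13, 18, 11, 10] → min 1
[13, 18, 11, 10, 15] → min 10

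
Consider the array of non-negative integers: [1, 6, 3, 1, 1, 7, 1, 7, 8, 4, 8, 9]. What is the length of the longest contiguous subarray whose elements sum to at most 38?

→ 1: sum 1, len 1
→ 6: sum 7, len 2
→ 3: sum 10, len 3
→ 1: sum 11, len 4
→ 1: sum 12, len 5
→ 7: sum 19, len 6
→ 1: sum 20, len 7
→ 7: sum 27, len 8
→ 8: sum 35, len 9
→ 4 (dropped 1): sum 38, len 9
→ 8 (dropped 6, 3): sum 37, len 8
→ 9 (dropped 1, 1, 7): sum 37, len 6
Longest length seen: 9.

9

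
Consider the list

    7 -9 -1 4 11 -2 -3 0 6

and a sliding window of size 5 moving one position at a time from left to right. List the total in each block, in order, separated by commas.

[7, -9, -1, 4, 11] → sum 12
[-9, -1, 4, 11, -2] → sum 3
[-1, 4, 11, -2, -3] → sum 9
[4, 11, -2, -3, 0] → sum 10
[11, -2, -3, 0, 6] → sum 12

12, 3, 9, 10, 12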